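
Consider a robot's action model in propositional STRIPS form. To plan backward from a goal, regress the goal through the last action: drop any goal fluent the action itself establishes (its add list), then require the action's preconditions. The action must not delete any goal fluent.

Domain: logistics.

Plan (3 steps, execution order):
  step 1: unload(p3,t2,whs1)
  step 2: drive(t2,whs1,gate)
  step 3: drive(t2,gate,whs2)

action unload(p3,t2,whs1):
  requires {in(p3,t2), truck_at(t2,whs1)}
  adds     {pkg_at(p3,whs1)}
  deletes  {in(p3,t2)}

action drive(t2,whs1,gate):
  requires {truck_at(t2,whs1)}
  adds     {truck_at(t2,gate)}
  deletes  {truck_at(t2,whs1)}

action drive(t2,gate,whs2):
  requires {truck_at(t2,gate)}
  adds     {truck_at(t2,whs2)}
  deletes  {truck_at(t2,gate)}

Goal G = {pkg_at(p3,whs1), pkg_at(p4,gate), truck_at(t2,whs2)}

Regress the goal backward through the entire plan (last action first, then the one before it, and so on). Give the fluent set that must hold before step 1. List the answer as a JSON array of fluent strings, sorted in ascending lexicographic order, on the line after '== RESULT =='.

Regress step by step:
  through step 3 (drive(t2,gate,whs2)): drop {truck_at(t2,whs2)}, keep {pkg_at(p3,whs1), pkg_at(p4,gate)}, require {truck_at(t2,gate)}
    → {pkg_at(p3,whs1), pkg_at(p4,gate), truck_at(t2,gate)}
  through step 2 (drive(t2,whs1,gate)): drop {truck_at(t2,gate)}, keep {pkg_at(p3,whs1), pkg_at(p4,gate)}, require {truck_at(t2,whs1)}
    → {pkg_at(p3,whs1), pkg_at(p4,gate), truck_at(t2,whs1)}
  through step 1 (unload(p3,t2,whs1)): drop {pkg_at(p3,whs1)}, keep {pkg_at(p4,gate), truck_at(t2,whs1)}, require {in(p3,t2), truck_at(t2,whs1)}
    → {in(p3,t2), pkg_at(p4,gate), truck_at(t2,whs1)}

== RESULT ==
["in(p3,t2)", "pkg_at(p4,gate)", "truck_at(t2,whs1)"]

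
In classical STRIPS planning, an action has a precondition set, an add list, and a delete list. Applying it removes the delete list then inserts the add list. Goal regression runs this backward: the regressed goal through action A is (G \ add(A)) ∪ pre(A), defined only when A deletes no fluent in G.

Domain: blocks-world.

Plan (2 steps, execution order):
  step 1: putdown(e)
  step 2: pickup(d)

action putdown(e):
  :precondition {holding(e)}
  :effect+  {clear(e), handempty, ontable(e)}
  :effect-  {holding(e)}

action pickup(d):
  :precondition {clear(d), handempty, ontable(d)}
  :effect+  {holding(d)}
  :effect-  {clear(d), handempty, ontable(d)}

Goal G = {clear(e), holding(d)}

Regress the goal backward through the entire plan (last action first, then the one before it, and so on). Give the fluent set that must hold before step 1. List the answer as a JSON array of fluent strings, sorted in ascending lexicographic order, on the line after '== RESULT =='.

Work backward from the goal:
  through step 2 (pickup(d)): drop {holding(d)}, keep {clear(e)}, require {clear(d), handempty, ontable(d)}
    → {clear(d), clear(e), handempty, ontable(d)}
  through step 1 (putdown(e)): drop {clear(e), handempty}, keep {clear(d), ontable(d)}, require {holding(e)}
    → {clear(d), holding(e), ontable(d)}

== RESULT ==
["clear(d)", "holding(e)", "ontable(d)"]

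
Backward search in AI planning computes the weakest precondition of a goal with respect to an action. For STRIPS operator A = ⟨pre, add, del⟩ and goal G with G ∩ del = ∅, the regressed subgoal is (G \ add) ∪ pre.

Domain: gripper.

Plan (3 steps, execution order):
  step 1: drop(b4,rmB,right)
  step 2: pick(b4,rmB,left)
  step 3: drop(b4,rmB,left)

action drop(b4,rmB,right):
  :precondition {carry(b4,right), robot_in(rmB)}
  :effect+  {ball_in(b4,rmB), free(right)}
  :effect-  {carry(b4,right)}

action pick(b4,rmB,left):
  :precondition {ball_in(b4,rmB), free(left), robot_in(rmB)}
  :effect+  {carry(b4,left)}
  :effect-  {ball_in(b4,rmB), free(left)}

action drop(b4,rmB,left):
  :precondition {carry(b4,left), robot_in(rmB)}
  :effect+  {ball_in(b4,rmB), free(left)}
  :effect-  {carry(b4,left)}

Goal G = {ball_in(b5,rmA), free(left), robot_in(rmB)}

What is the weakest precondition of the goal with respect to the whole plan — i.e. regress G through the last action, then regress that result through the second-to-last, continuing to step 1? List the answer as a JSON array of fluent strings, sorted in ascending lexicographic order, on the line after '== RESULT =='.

Regress step by step:
  through step 3 (drop(b4,rmB,left)): drop {free(left)}, keep {ball_in(b5,rmA), robot_in(rmB)}, require {carry(b4,left), robot_in(rmB)}
    → {ball_in(b5,rmA), carry(b4,left), robot_in(rmB)}
  through step 2 (pick(b4,rmB,left)): drop {carry(b4,left)}, keep {ball_in(b5,rmA), robot_in(rmB)}, require {ball_in(b4,rmB), free(left), robot_in(rmB)}
    → {ball_in(b4,rmB), ball_in(b5,rmA), free(left), robot_in(rmB)}
  through step 1 (drop(b4,rmB,right)): drop {ball_in(b4,rmB)}, keep {ball_in(b5,rmA), free(left), robot_in(rmB)}, require {carry(b4,right), robot_in(rmB)}
    → {ball_in(b5,rmA), carry(b4,right), free(left), robot_in(rmB)}

== RESULT ==
["ball_in(b5,rmA)", "carry(b4,right)", "free(left)", "robot_in(rmB)"]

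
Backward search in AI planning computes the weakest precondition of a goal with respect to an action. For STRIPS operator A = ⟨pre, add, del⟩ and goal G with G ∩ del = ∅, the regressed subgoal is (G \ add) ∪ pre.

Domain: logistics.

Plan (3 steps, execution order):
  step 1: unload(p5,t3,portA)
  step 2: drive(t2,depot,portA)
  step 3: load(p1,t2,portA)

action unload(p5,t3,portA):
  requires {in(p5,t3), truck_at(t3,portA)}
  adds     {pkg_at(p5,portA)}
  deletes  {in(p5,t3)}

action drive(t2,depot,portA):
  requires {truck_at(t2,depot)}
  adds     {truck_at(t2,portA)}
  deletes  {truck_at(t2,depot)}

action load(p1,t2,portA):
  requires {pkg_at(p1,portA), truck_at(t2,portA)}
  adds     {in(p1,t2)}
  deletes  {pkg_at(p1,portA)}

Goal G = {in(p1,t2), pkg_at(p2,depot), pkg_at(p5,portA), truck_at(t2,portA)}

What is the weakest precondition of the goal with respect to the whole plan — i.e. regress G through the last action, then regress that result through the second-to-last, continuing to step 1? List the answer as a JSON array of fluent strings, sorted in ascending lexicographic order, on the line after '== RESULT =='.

Regress step by step:
  through step 3 (load(p1,t2,portA)): drop {in(p1,t2)}, keep {pkg_at(p2,depot), pkg_at(p5,portA), truck_at(t2,portA)}, require {pkg_at(p1,portA), truck_at(t2,portA)}
    → {pkg_at(p1,portA), pkg_at(p2,depot), pkg_at(p5,portA), truck_at(t2,portA)}
  through step 2 (drive(t2,depot,portA)): drop {truck_at(t2,portA)}, keep {pkg_at(p1,portA), pkg_at(p2,depot), pkg_at(p5,portA)}, require {truck_at(t2,depot)}
    → {pkg_at(p1,portA), pkg_at(p2,depot), pkg_at(p5,portA), truck_at(t2,depot)}
  through step 1 (unload(p5,t3,portA)): drop {pkg_at(p5,portA)}, keep {pkg_at(p1,portA), pkg_at(p2,depot), truck_at(t2,depot)}, require {in(p5,t3), truck_at(t3,portA)}
    → {in(p5,t3), pkg_at(p1,portA), pkg_at(p2,depot), truck_at(t2,depot), truck_at(t3,portA)}

== RESULT ==
["in(p5,t3)", "pkg_at(p1,portA)", "pkg_at(p2,depot)", "truck_at(t2,depot)", "truck_at(t3,portA)"]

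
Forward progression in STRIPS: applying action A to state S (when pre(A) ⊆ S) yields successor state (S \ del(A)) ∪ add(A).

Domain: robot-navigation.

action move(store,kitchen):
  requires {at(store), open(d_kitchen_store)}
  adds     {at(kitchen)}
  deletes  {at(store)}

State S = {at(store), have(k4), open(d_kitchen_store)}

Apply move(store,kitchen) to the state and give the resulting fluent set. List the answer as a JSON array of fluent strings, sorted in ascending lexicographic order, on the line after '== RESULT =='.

Compute (S \ del) ∪ add:
  pre ⊆ S: {at(store), open(d_kitchen_store)} ⊆ S  — applicable
  S \ del = {have(k4), open(d_kitchen_store)}
  ∪ add   = {at(kitchen), have(k4), open(d_kitchen_store)}

== RESULT ==
["at(kitchen)", "have(k4)", "open(d_kitchen_store)"]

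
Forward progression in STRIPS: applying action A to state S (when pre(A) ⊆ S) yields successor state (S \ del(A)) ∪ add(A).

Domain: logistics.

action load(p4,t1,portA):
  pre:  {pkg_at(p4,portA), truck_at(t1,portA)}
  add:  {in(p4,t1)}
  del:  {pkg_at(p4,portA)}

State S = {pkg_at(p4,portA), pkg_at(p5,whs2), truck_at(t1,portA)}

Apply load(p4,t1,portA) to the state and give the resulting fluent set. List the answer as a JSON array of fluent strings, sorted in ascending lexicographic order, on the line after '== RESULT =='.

Compute (S \ del) ∪ add:
  pre ⊆ S: {pkg_at(p4,portA), truck_at(t1,portA)} ⊆ S  — applicable
  S \ del = {pkg_at(p5,whs2), truck_at(t1,portA)}
  ∪ add   = {in(p4,t1), pkg_at(p5,whs2), truck_at(t1,portA)}

== RESULT ==
["in(p4,t1)", "pkg_at(p5,whs2)", "truck_at(t1,portA)"]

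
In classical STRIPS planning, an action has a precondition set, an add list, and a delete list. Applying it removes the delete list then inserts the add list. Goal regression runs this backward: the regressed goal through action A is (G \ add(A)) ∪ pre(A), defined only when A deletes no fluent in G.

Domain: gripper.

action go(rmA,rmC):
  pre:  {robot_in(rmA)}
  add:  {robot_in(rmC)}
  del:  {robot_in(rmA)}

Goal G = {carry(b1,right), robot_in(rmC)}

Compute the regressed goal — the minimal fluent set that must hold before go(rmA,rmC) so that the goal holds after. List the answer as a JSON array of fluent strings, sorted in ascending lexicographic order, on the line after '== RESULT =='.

Compute (G \ add) ∪ pre:
  G ∩ del = {}  (empty — regression defined)
  G \ add = {carry(b1,right), robot_in(rmC)} \ {robot_in(rmC)} = {carry(b1,right)}
  ∪ pre   = {carry(b1,right)} ∪ {robot_in(rmA)}
          = {carry(b1,right), robot_in(rmA)}

== RESULT ==
["carry(b1,right)", "robot_in(rmA)"]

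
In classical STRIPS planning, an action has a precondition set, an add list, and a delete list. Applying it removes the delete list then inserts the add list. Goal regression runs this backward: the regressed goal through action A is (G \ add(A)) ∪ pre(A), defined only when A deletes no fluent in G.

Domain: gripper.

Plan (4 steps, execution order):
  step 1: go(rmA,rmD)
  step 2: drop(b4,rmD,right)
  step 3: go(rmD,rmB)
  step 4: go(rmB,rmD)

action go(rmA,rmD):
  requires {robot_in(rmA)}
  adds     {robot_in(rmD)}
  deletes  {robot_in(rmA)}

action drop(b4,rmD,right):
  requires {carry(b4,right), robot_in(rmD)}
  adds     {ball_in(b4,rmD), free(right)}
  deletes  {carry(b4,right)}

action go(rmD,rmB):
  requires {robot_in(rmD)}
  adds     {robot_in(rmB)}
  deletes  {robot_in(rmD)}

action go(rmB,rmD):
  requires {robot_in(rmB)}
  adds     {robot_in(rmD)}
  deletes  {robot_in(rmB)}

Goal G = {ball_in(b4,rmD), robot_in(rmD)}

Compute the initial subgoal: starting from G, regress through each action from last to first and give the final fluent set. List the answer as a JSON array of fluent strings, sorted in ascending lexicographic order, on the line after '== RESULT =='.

Work backward from the goal:
  through step 4 (go(rmB,rmD)): drop {robot_in(rmD)}, keep {ball_in(b4,rmD)}, require {robot_in(rmB)}
    → {ball_in(b4,rmD), robot_in(rmB)}
  through step 3 (go(rmD,rmB)): drop {robot_in(rmB)}, keep {ball_in(b4,rmD)}, require {robot_in(rmD)}
    → {ball_in(b4,rmD), robot_in(rmD)}
  through step 2 (drop(b4,rmD,right)): drop {ball_in(b4,rmD)}, keep {robot_in(rmD)}, require {carry(b4,right), robot_in(rmD)}
    → {carry(b4,right), robot_in(rmD)}
  through step 1 (go(rmA,rmD)): drop {robot_in(rmD)}, keep {carry(b4,right)}, require {robot_in(rmA)}
    → {carry(b4,right), robot_in(rmA)}

== RESULT ==
["carry(b4,right)", "robot_in(rmA)"]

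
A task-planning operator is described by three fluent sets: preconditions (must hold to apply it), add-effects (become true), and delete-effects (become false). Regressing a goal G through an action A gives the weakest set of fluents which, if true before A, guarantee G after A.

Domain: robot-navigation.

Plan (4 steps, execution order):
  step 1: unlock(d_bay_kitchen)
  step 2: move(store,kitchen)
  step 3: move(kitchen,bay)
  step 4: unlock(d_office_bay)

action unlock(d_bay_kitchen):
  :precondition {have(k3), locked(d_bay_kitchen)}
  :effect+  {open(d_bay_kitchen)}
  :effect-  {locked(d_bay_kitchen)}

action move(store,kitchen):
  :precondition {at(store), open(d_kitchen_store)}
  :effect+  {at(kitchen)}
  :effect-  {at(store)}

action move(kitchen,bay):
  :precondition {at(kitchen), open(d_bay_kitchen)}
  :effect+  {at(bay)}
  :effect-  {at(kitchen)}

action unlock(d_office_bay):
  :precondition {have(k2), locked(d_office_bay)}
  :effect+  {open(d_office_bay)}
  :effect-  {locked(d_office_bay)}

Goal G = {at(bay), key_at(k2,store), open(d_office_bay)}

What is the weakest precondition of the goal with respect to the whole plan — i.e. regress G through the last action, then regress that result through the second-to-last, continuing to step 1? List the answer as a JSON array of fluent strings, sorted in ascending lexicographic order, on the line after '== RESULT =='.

Work backward from the goal:
  through step 4 (unlock(d_office_bay)): drop {open(d_office_bay)}, keep {at(bay), key_at(k2,store)}, require {have(k2), locked(d_office_bay)}
    → {at(bay), have(k2), key_at(k2,store), locked(d_office_bay)}
  through step 3 (move(kitchen,bay)): drop {at(bay)}, keep {have(k2), key_at(k2,store), locked(d_office_bay)}, require {at(kitchen), open(d_bay_kitchen)}
    → {at(kitchen), have(k2), key_at(k2,store), locked(d_office_bay), open(d_bay_kitchen)}
  through step 2 (move(store,kitchen)): drop {at(kitchen)}, keep {have(k2), key_at(k2,store), locked(d_office_bay), open(d_bay_kitchen)}, require {at(store), open(d_kitchen_store)}
    → {at(store), have(k2), key_at(k2,store), locked(d_office_bay), open(d_bay_kitchen), open(d_kitchen_store)}
  through step 1 (unlock(d_bay_kitchen)): drop {open(d_bay_kitchen)}, keep {at(store), have(k2), key_at(k2,store), locked(d_office_bay), open(d_kitchen_store)}, require {have(k3), locked(d_bay_kitchen)}
    → {at(store), have(k2), have(k3), key_at(k2,store), locked(d_bay_kitchen), locked(d_office_bay), open(d_kitchen_store)}

== RESULT ==
["at(store)", "have(k2)", "have(k3)", "key_at(k2,store)", "locked(d_bay_kitchen)", "locked(d_office_bay)", "open(d_kitchen_store)"]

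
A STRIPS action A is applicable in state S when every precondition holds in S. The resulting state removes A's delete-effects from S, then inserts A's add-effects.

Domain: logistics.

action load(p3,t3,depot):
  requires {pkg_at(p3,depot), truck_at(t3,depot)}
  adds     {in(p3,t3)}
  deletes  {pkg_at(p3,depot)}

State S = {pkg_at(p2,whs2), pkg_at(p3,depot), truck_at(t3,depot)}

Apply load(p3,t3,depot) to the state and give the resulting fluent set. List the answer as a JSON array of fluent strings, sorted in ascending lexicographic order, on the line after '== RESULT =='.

Compute (S \ del) ∪ add:
  pre ⊆ S: {pkg_at(p3,depot), truck_at(t3,depot)} ⊆ S  — applicable
  S \ del = {pkg_at(p2,whs2), truck_at(t3,depot)}
  ∪ add   = {in(p3,t3), pkg_at(p2,whs2), truck_at(t3,depot)}

== RESULT ==
["in(p3,t3)", "pkg_at(p2,whs2)", "truck_at(t3,depot)"]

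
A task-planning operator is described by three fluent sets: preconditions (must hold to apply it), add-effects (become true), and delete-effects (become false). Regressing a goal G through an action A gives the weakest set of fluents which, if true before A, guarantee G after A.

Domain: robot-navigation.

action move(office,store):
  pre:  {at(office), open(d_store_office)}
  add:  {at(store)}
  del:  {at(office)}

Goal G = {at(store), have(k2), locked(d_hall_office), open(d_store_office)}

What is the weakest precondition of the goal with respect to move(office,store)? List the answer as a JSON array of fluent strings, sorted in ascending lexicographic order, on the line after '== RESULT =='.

Compute (G \ add) ∪ pre:
  G ∩ del = {}  (empty — regression defined)
  G \ add = {at(store), have(k2), locked(d_hall_office), open(d_store_office)} \ {at(store)} = {have(k2), locked(d_hall_office), open(d_store_office)}
  ∪ pre   = {have(k2), locked(d_hall_office), open(d_store_office)} ∪ {at(office), open(d_store_office)}
          = {at(office), have(k2), locked(d_hall_office), open(d_store_office)}

== RESULT ==
["at(office)", "have(k2)", "locked(d_hall_office)", "open(d_store_office)"]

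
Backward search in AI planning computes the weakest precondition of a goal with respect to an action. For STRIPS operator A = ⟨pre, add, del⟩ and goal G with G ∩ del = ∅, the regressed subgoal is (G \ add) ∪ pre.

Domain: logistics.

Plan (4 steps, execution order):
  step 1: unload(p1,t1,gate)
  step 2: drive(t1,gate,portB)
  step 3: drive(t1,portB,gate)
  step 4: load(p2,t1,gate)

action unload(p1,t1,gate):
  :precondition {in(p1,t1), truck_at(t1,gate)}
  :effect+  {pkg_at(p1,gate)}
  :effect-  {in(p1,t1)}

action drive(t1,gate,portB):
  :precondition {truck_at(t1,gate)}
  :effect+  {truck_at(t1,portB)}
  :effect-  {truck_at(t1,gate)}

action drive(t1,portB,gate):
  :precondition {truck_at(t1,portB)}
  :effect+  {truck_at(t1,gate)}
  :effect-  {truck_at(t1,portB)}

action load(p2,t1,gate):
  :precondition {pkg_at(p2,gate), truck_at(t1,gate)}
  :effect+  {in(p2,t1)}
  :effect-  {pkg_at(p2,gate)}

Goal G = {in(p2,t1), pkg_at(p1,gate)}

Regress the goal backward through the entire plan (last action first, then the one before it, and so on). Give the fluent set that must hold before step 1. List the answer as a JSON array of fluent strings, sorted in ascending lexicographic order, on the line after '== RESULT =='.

Work backward from the goal:
  through step 4 (load(p2,t1,gate)): drop {in(p2,t1)}, keep {pkg_at(p1,gate)}, require {pkg_at(p2,gate), truck_at(t1,gate)}
    → {pkg_at(p1,gate), pkg_at(p2,gate), truck_at(t1,gate)}
  through step 3 (drive(t1,portB,gate)): drop {truck_at(t1,gate)}, keep {pkg_at(p1,gate), pkg_at(p2,gate)}, require {truck_at(t1,portB)}
    → {pkg_at(p1,gate), pkg_at(p2,gate), truck_at(t1,portB)}
  through step 2 (drive(t1,gate,portB)): drop {truck_at(t1,portB)}, keep {pkg_at(p1,gate), pkg_at(p2,gate)}, require {truck_at(t1,gate)}
    → {pkg_at(p1,gate), pkg_at(p2,gate), truck_at(t1,gate)}
  through step 1 (unload(p1,t1,gate)): drop {pkg_at(p1,gate)}, keep {pkg_at(p2,gate), truck_at(t1,gate)}, require {in(p1,t1), truck_at(t1,gate)}
    → {in(p1,t1), pkg_at(p2,gate), truck_at(t1,gate)}

== RESULT ==
["in(p1,t1)", "pkg_at(p2,gate)", "truck_at(t1,gate)"]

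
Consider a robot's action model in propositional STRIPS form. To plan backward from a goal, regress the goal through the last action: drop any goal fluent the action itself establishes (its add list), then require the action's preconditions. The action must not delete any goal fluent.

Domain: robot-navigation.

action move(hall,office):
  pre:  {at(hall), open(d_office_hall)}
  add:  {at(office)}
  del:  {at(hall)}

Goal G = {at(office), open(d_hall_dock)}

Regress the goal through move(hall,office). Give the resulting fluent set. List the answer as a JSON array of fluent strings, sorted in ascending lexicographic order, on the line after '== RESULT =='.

Regress:
  G ∩ del = {}  (empty — regression defined)
  G \ add = {at(office), open(d_hall_dock)} \ {at(office)} = {open(d_hall_dock)}
  ∪ pre   = {open(d_hall_dock)} ∪ {at(hall), open(d_office_hall)}
          = {at(hall), open(d_hall_dock), open(d_office_hall)}

== RESULT ==
["at(hall)", "open(d_hall_dock)", "open(d_office_hall)"]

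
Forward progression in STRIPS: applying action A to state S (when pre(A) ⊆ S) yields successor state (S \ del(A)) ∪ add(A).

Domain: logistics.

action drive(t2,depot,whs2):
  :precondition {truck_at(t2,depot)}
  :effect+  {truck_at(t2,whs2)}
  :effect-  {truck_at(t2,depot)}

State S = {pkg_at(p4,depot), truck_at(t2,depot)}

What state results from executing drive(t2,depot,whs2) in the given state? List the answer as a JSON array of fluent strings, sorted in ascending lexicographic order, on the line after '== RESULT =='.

Progress:
  pre ⊆ S: {truck_at(t2,depot)} ⊆ S  — applicable
  S \ del = {pkg_at(p4,depot)}
  ∪ add   = {pkg_at(p4,depot), truck_at(t2,whs2)}

== RESULT ==
["pkg_at(p4,depot)", "truck_at(t2,whs2)"]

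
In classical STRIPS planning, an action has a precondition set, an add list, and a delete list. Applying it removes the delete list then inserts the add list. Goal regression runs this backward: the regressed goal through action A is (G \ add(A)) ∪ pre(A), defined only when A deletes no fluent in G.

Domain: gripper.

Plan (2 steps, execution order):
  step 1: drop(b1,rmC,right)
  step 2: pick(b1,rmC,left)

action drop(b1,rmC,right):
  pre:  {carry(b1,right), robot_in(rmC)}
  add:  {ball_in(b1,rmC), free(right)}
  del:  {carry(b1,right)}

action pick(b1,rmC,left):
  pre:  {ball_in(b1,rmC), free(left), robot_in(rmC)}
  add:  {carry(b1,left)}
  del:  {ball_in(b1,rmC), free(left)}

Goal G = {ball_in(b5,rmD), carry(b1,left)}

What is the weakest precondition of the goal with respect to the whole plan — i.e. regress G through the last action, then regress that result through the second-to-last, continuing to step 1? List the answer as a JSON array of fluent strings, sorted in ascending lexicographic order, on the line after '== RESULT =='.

Work backward from the goal:
  through step 2 (pick(b1,rmC,left)): drop {carry(b1,left)}, keep {ball_in(b5,rmD)}, require {ball_in(b1,rmC), free(left), robot_in(rmC)}
    → {ball_in(b1,rmC), ball_in(b5,rmD), free(left), robot_in(rmC)}
  through step 1 (drop(b1,rmC,right)): drop {ball_in(b1,rmC)}, keep {ball_in(b5,rmD), free(left), robot_in(rmC)}, require {carry(b1,right), robot_in(rmC)}
    → {ball_in(b5,rmD), carry(b1,right), free(left), robot_in(rmC)}

== RESULT ==
["ball_in(b5,rmD)", "carry(b1,right)", "free(left)", "robot_in(rmC)"]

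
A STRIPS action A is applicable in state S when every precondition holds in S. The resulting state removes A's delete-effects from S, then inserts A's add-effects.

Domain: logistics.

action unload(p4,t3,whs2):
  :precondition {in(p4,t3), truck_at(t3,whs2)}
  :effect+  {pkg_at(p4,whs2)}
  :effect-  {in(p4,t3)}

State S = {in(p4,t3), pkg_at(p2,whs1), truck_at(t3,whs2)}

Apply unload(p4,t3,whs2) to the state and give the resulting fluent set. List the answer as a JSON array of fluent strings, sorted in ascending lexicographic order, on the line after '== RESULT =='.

Compute (S \ del) ∪ add:
  pre ⊆ S: {in(p4,t3), truck_at(t3,whs2)} ⊆ S  — applicable
  S \ del = {pkg_at(p2,whs1), truck_at(t3,whs2)}
  ∪ add   = {pkg_at(p2,whs1), pkg_at(p4,whs2), truck_at(t3,whs2)}

== RESULT ==
["pkg_at(p2,whs1)", "pkg_at(p4,whs2)", "truck_at(t3,whs2)"]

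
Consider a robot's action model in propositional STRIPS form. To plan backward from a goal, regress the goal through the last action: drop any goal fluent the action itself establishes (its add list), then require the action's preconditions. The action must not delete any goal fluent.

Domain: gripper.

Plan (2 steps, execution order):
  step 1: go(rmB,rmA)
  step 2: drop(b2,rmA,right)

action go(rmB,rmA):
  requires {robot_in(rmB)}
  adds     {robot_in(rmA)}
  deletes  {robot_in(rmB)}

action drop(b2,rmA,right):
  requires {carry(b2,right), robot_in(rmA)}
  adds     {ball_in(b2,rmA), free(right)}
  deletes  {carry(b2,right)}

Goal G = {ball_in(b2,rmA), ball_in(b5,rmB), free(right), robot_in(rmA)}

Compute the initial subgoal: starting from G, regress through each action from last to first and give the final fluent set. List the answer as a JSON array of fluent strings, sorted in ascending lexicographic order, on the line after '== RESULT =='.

Work backward from the goal:
  through step 2 (drop(b2,rmA,right)): drop {ball_in(b2,rmA), free(right)}, keep {ball_in(b5,rmB), robot_in(rmA)}, require {carry(b2,right), robot_in(rmA)}
    → {ball_in(b5,rmB), carry(b2,right), robot_in(rmA)}
  through step 1 (go(rmB,rmA)): drop {robot_in(rmA)}, keep {ball_in(b5,rmB), carry(b2,right)}, require {robot_in(rmB)}
    → {ball_in(b5,rmB), carry(b2,right), robot_in(rmB)}

== RESULT ==
["ball_in(b5,rmB)", "carry(b2,right)", "robot_in(rmB)"]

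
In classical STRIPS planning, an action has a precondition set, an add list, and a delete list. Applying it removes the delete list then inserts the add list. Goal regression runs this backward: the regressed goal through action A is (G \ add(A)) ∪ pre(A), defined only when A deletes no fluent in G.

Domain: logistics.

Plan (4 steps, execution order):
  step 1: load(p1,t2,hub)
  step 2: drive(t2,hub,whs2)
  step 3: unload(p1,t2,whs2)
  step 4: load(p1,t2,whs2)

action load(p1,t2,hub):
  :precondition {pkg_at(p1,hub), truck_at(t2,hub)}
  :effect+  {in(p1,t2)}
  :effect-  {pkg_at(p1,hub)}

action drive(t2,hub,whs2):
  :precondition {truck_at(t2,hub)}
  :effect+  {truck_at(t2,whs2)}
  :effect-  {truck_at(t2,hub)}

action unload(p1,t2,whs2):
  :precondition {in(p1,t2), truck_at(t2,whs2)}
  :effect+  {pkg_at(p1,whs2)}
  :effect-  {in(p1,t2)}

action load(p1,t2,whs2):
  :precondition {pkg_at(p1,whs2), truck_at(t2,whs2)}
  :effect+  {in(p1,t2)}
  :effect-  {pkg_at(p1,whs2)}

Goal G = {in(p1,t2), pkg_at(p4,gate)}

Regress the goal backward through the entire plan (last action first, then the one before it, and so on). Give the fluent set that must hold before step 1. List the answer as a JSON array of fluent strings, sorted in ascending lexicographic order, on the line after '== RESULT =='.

Regress step by step:
  through step 4 (load(p1,t2,whs2)): drop {in(p1,t2)}, keep {pkg_at(p4,gate)}, require {pkg_at(p1,whs2), truck_at(t2,whs2)}
    → {pkg_at(p1,whs2), pkg_at(p4,gate), truck_at(t2,whs2)}
  through step 3 (unload(p1,t2,whs2)): drop {pkg_at(p1,whs2)}, keep {pkg_at(p4,gate), truck_at(t2,whs2)}, require {in(p1,t2), truck_at(t2,whs2)}
    → {in(p1,t2), pkg_at(p4,gate), truck_at(t2,whs2)}
  through step 2 (drive(t2,hub,whs2)): drop {truck_at(t2,whs2)}, keep {in(p1,t2), pkg_at(p4,gate)}, require {truck_at(t2,hub)}
    → {in(p1,t2), pkg_at(p4,gate), truck_at(t2,hub)}
  through step 1 (load(p1,t2,hub)): drop {in(p1,t2)}, keep {pkg_at(p4,gate), truck_at(t2,hub)}, require {pkg_at(p1,hub), truck_at(t2,hub)}
    → {pkg_at(p1,hub), pkg_at(p4,gate), truck_at(t2,hub)}

== RESULT ==
["pkg_at(p1,hub)", "pkg_at(p4,gate)", "truck_at(t2,hub)"]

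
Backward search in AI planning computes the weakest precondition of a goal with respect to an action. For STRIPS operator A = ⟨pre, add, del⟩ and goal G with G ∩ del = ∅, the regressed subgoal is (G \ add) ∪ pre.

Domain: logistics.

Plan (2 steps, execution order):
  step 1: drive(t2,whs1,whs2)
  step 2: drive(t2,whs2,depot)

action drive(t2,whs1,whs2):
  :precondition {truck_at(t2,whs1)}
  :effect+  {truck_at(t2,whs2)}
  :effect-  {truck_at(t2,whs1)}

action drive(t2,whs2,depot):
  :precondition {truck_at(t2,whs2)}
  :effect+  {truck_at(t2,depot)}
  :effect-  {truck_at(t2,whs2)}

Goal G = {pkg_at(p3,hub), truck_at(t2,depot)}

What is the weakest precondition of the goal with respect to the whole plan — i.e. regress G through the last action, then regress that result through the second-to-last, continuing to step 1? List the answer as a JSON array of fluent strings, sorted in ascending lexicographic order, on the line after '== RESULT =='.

Work backward from the goal:
  through step 2 (drive(t2,whs2,depot)): drop {truck_at(t2,depot)}, keep {pkg_at(p3,hub)}, require {truck_at(t2,whs2)}
    → {pkg_at(p3,hub), truck_at(t2,whs2)}
  through step 1 (drive(t2,whs1,whs2)): drop {truck_at(t2,whs2)}, keep {pkg_at(p3,hub)}, require {truck_at(t2,whs1)}
    → {pkg_at(p3,hub), truck_at(t2,whs1)}

== RESULT ==
["pkg_at(p3,hub)", "truck_at(t2,whs1)"]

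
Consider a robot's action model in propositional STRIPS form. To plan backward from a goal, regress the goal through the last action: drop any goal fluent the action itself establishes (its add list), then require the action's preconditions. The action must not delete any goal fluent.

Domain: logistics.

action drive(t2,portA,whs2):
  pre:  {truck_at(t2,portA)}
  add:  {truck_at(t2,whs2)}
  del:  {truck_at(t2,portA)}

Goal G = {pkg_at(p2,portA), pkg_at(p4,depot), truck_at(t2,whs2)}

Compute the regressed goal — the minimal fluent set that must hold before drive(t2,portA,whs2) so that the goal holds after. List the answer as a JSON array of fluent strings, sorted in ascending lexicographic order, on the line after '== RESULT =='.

Regress:
  G ∩ del = {}  (empty — regression defined)
  G \ add = {pkg_at(p2,portA), pkg_at(p4,depot), truck_at(t2,whs2)} \ {truck_at(t2,whs2)} = {pkg_at(p2,portA), pkg_at(p4,depot)}
  ∪ pre   = {pkg_at(p2,portA), pkg_at(p4,depot)} ∪ {truck_at(t2,portA)}
          = {pkg_at(p2,portA), pkg_at(p4,depot), truck_at(t2,portA)}

== RESULT ==
["pkg_at(p2,portA)", "pkg_at(p4,depot)", "truck_at(t2,portA)"]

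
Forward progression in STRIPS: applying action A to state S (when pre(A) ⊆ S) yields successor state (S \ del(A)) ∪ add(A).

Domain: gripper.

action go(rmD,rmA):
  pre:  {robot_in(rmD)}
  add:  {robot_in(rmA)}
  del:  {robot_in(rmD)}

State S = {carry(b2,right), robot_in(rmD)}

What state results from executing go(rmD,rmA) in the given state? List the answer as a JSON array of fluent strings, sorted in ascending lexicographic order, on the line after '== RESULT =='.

Progress:
  pre ⊆ S: {robot_in(rmD)} ⊆ S  — applicable
  S \ del = {carry(b2,right)}
  ∪ add   = {carry(b2,right), robot_in(rmA)}

== RESULT ==
["carry(b2,right)", "robot_in(rmA)"]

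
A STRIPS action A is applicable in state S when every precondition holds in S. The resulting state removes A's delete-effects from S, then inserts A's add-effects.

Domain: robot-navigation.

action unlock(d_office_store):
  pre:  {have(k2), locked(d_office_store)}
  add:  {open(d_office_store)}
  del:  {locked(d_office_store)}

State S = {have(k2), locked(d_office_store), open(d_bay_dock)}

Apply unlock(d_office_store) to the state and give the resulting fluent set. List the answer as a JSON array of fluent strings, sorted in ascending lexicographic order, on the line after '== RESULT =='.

Compute (S \ del) ∪ add:
  pre ⊆ S: {have(k2), locked(d_office_store)} ⊆ S  — applicable
  S \ del = {have(k2), open(d_bay_dock)}
  ∪ add   = {have(k2), open(d_bay_dock), open(d_office_store)}

== RESULT ==
["have(k2)", "open(d_bay_dock)", "open(d_office_store)"]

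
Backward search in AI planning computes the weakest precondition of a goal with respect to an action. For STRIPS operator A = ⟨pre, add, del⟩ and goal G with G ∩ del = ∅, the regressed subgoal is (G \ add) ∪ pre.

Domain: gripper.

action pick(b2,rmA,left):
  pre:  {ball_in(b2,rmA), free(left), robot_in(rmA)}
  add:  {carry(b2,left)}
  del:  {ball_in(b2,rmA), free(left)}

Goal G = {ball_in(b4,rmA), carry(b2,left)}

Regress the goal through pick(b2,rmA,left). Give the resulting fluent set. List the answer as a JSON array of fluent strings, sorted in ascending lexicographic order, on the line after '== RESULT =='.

Compute (G \ add) ∪ pre:
  G ∩ del = {}  (empty — regression defined)
  G \ add = {ball_in(b4,rmA), carry(b2,left)} \ {carry(b2,left)} = {ball_in(b4,rmA)}
  ∪ pre   = {ball_in(b4,rmA)} ∪ {ball_in(b2,rmA), free(left), robot_in(rmA)}
          = {ball_in(b2,rmA), ball_in(b4,rmA), free(left), robot_in(rmA)}

== RESULT ==
["ball_in(b2,rmA)", "ball_in(b4,rmA)", "free(left)", "robot_in(rmA)"]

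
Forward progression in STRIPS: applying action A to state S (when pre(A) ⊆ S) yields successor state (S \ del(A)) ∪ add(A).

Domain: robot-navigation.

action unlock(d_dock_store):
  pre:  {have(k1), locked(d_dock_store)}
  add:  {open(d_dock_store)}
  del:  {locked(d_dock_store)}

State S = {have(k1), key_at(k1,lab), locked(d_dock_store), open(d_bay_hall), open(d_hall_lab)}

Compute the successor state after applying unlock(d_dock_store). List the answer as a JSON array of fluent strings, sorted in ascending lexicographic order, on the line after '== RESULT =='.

Compute (S \ del) ∪ add:
  pre ⊆ S: {have(k1), locked(d_dock_store)} ⊆ S  — applicable
  S \ del = {have(k1), key_at(k1,lab), open(d_bay_hall), open(d_hall_lab)}
  ∪ add   = {have(k1), key_at(k1,lab), open(d_bay_hall), open(d_dock_store), open(d_hall_lab)}

== RESULT ==
["have(k1)", "key_at(k1,lab)", "open(d_bay_hall)", "open(d_dock_store)", "open(d_hall_lab)"]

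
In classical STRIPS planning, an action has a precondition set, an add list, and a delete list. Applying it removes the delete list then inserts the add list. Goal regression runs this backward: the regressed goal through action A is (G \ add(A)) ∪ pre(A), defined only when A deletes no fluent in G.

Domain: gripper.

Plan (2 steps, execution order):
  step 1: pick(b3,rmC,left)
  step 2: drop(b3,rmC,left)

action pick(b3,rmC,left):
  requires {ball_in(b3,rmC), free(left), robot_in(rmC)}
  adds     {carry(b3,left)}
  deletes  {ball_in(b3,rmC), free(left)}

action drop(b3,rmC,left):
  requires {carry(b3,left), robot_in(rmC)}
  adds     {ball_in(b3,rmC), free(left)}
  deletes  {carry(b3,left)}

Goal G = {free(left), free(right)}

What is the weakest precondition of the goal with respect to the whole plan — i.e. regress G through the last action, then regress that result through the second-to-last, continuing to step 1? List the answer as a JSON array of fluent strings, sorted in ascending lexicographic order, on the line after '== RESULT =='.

Work backward from the goal:
  through step 2 (drop(b3,rmC,left)): drop {free(left)}, keep {free(right)}, require {carry(b3,left), robot_in(rmC)}
    → {carry(b3,left), free(right), robot_in(rmC)}
  through step 1 (pick(b3,rmC,left)): drop {carry(b3,left)}, keep {free(right), robot_in(rmC)}, require {ball_in(b3,rmC), free(left), robot_in(rmC)}
    → {ball_in(b3,rmC), free(left), free(right), robot_in(rmC)}

== RESULT ==
["ball_in(b3,rmC)", "free(left)", "free(right)", "robot_in(rmC)"]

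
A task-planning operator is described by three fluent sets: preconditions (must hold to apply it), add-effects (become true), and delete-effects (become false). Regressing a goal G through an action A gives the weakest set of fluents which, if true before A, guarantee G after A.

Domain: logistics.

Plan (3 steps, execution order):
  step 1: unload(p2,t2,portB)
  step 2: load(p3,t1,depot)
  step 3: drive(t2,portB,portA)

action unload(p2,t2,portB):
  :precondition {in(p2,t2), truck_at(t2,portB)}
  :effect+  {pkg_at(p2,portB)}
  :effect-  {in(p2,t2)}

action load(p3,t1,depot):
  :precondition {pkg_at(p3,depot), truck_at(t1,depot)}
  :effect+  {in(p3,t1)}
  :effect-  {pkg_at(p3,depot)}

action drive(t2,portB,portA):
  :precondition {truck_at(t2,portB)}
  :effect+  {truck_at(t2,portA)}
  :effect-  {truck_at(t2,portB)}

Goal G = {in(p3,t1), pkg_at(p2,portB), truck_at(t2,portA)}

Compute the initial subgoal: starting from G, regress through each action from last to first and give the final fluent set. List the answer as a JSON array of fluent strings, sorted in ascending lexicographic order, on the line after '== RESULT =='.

Regress step by step:
  through step 3 (drive(t2,portB,portA)): drop {truck_at(t2,portA)}, keep {in(p3,t1), pkg_at(p2,portB)}, require {truck_at(t2,portB)}
    → {in(p3,t1), pkg_at(p2,portB), truck_at(t2,portB)}
  through step 2 (load(p3,t1,depot)): drop {in(p3,t1)}, keep {pkg_at(p2,portB), truck_at(t2,portB)}, require {pkg_at(p3,depot), truck_at(t1,depot)}
    → {pkg_at(p2,portB), pkg_at(p3,depot), truck_at(t1,depot), truck_at(t2,portB)}
  through step 1 (unload(p2,t2,portB)): drop {pkg_at(p2,portB)}, keep {pkg_at(p3,depot), truck_at(t1,depot), truck_at(t2,portB)}, require {in(p2,t2), truck_at(t2,portB)}
    → {in(p2,t2), pkg_at(p3,depot), truck_at(t1,depot), truck_at(t2,portB)}

== RESULT ==
["in(p2,t2)", "pkg_at(p3,depot)", "truck_at(t1,depot)", "truck_at(t2,portB)"]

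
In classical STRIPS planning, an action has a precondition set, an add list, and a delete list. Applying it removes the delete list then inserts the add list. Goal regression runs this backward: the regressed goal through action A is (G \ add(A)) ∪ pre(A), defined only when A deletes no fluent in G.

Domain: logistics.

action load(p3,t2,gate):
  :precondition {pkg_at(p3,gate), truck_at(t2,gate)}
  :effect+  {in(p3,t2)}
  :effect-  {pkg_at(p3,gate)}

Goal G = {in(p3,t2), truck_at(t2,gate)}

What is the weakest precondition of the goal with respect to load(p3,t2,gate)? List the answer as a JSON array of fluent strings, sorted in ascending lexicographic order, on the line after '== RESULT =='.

Regress:
  G ∩ del = {}  (empty — regression defined)
  G \ add = {in(p3,t2), truck_at(t2,gate)} \ {in(p3,t2)} = {truck_at(t2,gate)}
  ∪ pre   = {truck_at(t2,gate)} ∪ {pkg_at(p3,gate), truck_at(t2,gate)}
          = {pkg_at(p3,gate), truck_at(t2,gate)}

== RESULT ==
["pkg_at(p3,gate)", "truck_at(t2,gate)"]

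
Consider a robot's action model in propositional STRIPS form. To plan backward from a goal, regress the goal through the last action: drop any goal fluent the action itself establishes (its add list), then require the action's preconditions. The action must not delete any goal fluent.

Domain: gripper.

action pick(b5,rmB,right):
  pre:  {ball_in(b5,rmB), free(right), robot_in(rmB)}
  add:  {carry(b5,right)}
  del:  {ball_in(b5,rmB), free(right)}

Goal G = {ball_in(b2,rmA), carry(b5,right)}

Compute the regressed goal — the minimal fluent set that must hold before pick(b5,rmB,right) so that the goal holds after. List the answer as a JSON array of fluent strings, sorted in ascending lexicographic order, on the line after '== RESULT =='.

Compute (G \ add) ∪ pre:
  G ∩ del = {}  (empty — regression defined)
  G \ add = {ball_in(b2,rmA), carry(b5,right)} \ {carry(b5,right)} = {ball_in(b2,rmA)}
  ∪ pre   = {ball_in(b2,rmA)} ∪ {ball_in(b5,rmB), free(right), robot_in(rmB)}
          = {ball_in(b2,rmA), ball_in(b5,rmB), free(right), robot_in(rmB)}

== RESULT ==
["ball_in(b2,rmA)", "ball_in(b5,rmB)", "free(right)", "robot_in(rmB)"]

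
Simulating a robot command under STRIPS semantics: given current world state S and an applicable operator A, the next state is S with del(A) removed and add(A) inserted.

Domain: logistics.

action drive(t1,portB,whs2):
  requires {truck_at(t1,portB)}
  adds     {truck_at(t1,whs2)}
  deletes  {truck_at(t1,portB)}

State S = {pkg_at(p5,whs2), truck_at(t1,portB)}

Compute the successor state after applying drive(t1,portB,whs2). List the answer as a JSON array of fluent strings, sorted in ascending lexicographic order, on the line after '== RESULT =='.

Compute (S \ del) ∪ add:
  pre ⊆ S: {truck_at(t1,portB)} ⊆ S  — applicable
  S \ del = {pkg_at(p5,whs2)}
  ∪ add   = {pkg_at(p5,whs2), truck_at(t1,whs2)}

== RESULT ==
["pkg_at(p5,whs2)", "truck_at(t1,whs2)"]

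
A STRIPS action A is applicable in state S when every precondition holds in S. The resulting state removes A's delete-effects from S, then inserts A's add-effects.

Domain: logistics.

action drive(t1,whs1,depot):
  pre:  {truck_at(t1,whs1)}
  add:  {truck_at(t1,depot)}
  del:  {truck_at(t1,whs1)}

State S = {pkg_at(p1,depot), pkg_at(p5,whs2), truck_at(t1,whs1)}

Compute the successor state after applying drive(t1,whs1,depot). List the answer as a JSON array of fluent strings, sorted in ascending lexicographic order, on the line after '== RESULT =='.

Compute (S \ del) ∪ add:
  pre ⊆ S: {truck_at(t1,whs1)} ⊆ S  — applicable
  S \ del = {pkg_at(p1,depot), pkg_at(p5,whs2)}
  ∪ add   = {pkg_at(p1,depot), pkg_at(p5,whs2), truck_at(t1,depot)}

== RESULT ==
["pkg_at(p1,depot)", "pkg_at(p5,whs2)", "truck_at(t1,depot)"]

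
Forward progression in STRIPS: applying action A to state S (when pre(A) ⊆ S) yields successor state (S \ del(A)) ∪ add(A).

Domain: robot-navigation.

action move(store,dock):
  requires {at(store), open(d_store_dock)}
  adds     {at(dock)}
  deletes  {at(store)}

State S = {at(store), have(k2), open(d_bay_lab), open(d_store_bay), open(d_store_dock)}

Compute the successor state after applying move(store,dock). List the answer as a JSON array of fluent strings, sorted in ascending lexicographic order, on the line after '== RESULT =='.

Progress:
  pre ⊆ S: {at(store), open(d_store_dock)} ⊆ S  — applicable
  S \ del = {have(k2), open(d_bay_lab), open(d_store_bay), open(d_store_dock)}
  ∪ add   = {at(dock), have(k2), open(d_bay_lab), open(d_store_bay), open(d_store_dock)}

== RESULT ==
["at(dock)", "have(k2)", "open(d_bay_lab)", "open(d_store_bay)", "open(d_store_dock)"]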